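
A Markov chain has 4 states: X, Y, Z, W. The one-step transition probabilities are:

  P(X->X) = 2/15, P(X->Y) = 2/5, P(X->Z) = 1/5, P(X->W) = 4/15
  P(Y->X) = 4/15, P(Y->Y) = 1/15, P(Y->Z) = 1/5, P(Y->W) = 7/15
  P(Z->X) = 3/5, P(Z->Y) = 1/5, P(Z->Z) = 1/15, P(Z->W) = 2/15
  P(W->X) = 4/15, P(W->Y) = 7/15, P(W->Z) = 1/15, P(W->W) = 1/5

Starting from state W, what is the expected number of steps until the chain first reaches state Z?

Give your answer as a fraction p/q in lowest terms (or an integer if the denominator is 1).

Answer: 1071/151

Derivation:
Let h_i = expected steps to first reach Z from state i.
Boundary: h_Z = 0.
First-step equations for the other states:
  h_X = 1 + 2/15*h_X + 2/5*h_Y + 1/5*h_Z + 4/15*h_W
  h_Y = 1 + 4/15*h_X + 1/15*h_Y + 1/5*h_Z + 7/15*h_W
  h_W = 1 + 4/15*h_X + 7/15*h_Y + 1/15*h_Z + 1/5*h_W

Substituting h_Z = 0 and rearranging gives the linear system (I - Q) h = 1:
  [13/15, -2/5, -4/15] . (h_X, h_Y, h_W) = 1
  [-4/15, 14/15, -7/15] . (h_X, h_Y, h_W) = 1
  [-4/15, -7/15, 4/5] . (h_X, h_Y, h_W) = 1

Solving yields:
  h_X = 951/151
  h_Y = 969/151
  h_W = 1071/151

Starting state is W, so the expected hitting time is h_W = 1071/151.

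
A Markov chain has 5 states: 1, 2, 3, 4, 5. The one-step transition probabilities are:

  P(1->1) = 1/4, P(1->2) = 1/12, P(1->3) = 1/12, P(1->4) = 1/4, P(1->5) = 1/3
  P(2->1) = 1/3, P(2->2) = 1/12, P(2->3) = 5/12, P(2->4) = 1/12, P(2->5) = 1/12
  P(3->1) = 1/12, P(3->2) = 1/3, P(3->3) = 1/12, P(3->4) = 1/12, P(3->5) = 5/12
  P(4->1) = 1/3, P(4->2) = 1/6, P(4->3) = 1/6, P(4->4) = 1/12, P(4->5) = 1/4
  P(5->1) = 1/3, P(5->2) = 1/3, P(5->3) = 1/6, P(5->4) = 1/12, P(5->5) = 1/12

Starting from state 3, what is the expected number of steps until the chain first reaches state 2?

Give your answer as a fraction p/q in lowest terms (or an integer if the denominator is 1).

Answer: 624/161

Derivation:
Let h_i = expected steps to first reach 2 from state i.
Boundary: h_2 = 0.
First-step equations for the other states:
  h_1 = 1 + 1/4*h_1 + 1/12*h_2 + 1/12*h_3 + 1/4*h_4 + 1/3*h_5
  h_3 = 1 + 1/12*h_1 + 1/3*h_2 + 1/12*h_3 + 1/12*h_4 + 5/12*h_5
  h_4 = 1 + 1/3*h_1 + 1/6*h_2 + 1/6*h_3 + 1/12*h_4 + 1/4*h_5
  h_5 = 1 + 1/3*h_1 + 1/3*h_2 + 1/6*h_3 + 1/12*h_4 + 1/12*h_5

Substituting h_2 = 0 and rearranging gives the linear system (I - Q) h = 1:
  [3/4, -1/12, -1/4, -1/3] . (h_1, h_3, h_4, h_5) = 1
  [-1/12, 11/12, -1/12, -5/12] . (h_1, h_3, h_4, h_5) = 1
  [-1/3, -1/6, 11/12, -1/4] . (h_1, h_3, h_4, h_5) = 1
  [-1/3, -1/6, -1/12, 11/12] . (h_1, h_3, h_4, h_5) = 1

Solving yields:
  h_1 = 2512/483
  h_3 = 624/161
  h_4 = 332/69
  h_5 = 664/161

Starting state is 3, so the expected hitting time is h_3 = 624/161.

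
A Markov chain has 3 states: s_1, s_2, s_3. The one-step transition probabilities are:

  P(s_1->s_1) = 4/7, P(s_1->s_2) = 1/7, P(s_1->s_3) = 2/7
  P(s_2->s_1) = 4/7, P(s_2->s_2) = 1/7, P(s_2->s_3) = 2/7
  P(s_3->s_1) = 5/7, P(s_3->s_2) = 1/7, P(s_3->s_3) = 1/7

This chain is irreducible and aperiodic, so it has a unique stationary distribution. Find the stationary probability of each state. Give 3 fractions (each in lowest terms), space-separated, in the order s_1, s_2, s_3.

The stationary distribution satisfies pi = pi * P, i.e.:
  pi_s_1 = 4/7*pi_s_1 + 4/7*pi_s_2 + 5/7*pi_s_3
  pi_s_2 = 1/7*pi_s_1 + 1/7*pi_s_2 + 1/7*pi_s_3
  pi_s_3 = 2/7*pi_s_1 + 2/7*pi_s_2 + 1/7*pi_s_3
with normalization: pi_s_1 + pi_s_2 + pi_s_3 = 1.

Using the first 2 balance equations plus normalization, the linear system A*pi = b is:
  [-3/7, 4/7, 5/7] . pi = 0
  [1/7, -6/7, 1/7] . pi = 0
  [1, 1, 1] . pi = 1

Solving yields:
  pi_s_1 = 17/28
  pi_s_2 = 1/7
  pi_s_3 = 1/4

Verification (pi * P):
  17/28*4/7 + 1/7*4/7 + 1/4*5/7 = 17/28 = pi_s_1  (ok)
  17/28*1/7 + 1/7*1/7 + 1/4*1/7 = 1/7 = pi_s_2  (ok)
  17/28*2/7 + 1/7*2/7 + 1/4*1/7 = 1/4 = pi_s_3  (ok)

Answer: 17/28 1/7 1/4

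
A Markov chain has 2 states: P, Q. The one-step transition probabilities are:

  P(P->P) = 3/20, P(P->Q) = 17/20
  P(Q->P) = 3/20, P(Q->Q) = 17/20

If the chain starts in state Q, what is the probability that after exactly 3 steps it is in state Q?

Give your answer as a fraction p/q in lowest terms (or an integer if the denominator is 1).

Computing P^3 by repeated multiplication:
P^1 =
  P: [3/20, 17/20]
  Q: [3/20, 17/20]
P^2 =
  P: [3/20, 17/20]
  Q: [3/20, 17/20]
P^3 =
  P: [3/20, 17/20]
  Q: [3/20, 17/20]

(P^3)[Q -> Q] = 17/20

Answer: 17/20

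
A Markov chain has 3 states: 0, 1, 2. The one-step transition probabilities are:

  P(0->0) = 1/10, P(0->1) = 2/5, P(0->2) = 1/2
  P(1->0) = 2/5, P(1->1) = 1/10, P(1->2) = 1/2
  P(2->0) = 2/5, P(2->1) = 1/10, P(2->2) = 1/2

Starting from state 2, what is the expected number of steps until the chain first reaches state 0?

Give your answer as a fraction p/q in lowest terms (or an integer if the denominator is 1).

Answer: 5/2

Derivation:
Let h_i = expected steps to first reach 0 from state i.
Boundary: h_0 = 0.
First-step equations for the other states:
  h_1 = 1 + 2/5*h_0 + 1/10*h_1 + 1/2*h_2
  h_2 = 1 + 2/5*h_0 + 1/10*h_1 + 1/2*h_2

Substituting h_0 = 0 and rearranging gives the linear system (I - Q) h = 1:
  [9/10, -1/2] . (h_1, h_2) = 1
  [-1/10, 1/2] . (h_1, h_2) = 1

Solving yields:
  h_1 = 5/2
  h_2 = 5/2

Starting state is 2, so the expected hitting time is h_2 = 5/2.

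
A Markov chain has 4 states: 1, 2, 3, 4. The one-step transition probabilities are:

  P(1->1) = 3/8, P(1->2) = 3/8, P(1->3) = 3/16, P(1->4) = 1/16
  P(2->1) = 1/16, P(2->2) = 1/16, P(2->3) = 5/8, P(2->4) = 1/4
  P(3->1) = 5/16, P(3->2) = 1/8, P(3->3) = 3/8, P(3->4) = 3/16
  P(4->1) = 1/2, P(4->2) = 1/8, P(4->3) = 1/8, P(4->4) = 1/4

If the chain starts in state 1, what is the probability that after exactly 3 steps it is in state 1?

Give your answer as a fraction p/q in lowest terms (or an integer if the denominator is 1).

Answer: 637/2048

Derivation:
Computing P^3 by repeated multiplication:
P^1 =
  1: [3/8, 3/8, 3/16, 1/16]
  2: [1/16, 1/16, 5/8, 1/4]
  3: [5/16, 1/8, 3/8, 3/16]
  4: [1/2, 1/8, 1/8, 1/4]
P^2 =
  1: [65/256, 25/128, 49/128, 43/256]
  2: [89/256, 35/256, 81/256, 51/256]
  3: [43/128, 25/128, 77/256, 43/256]
  4: [23/64, 31/128, 1/4, 19/128]
P^3 =
  1: [637/2048, 361/2048, 1369/4096, 731/4096]
  2: [691/2048, 833/4096, 1205/4096, 169/1024]
  3: [1295/4096, 403/2048, 653/2048, 689/4096]
  4: [619/2048, 409/2048, 339/1024, 171/1024]

(P^3)[1 -> 1] = 637/2048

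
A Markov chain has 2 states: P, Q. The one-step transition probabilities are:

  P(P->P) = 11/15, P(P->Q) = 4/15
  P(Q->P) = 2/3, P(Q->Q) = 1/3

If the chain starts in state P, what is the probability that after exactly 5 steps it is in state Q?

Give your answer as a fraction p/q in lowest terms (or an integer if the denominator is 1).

Answer: 216964/759375

Derivation:
Computing P^5 by repeated multiplication:
P^1 =
  P: [11/15, 4/15]
  Q: [2/3, 1/3]
P^2 =
  P: [161/225, 64/225]
  Q: [32/45, 13/45]
P^3 =
  P: [2411/3375, 964/3375]
  Q: [482/675, 193/675]
P^4 =
  P: [36161/50625, 14464/50625]
  Q: [7232/10125, 2893/10125]
P^5 =
  P: [542411/759375, 216964/759375]
  Q: [108482/151875, 43393/151875]

(P^5)[P -> Q] = 216964/759375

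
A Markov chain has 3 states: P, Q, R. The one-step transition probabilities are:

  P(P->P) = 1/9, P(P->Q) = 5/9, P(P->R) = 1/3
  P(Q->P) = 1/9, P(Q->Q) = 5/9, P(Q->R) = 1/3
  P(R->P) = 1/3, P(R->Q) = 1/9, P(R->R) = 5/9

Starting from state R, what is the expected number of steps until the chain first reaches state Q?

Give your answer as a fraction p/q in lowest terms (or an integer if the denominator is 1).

Answer: 99/23

Derivation:
Let h_i = expected steps to first reach Q from state i.
Boundary: h_Q = 0.
First-step equations for the other states:
  h_P = 1 + 1/9*h_P + 5/9*h_Q + 1/3*h_R
  h_R = 1 + 1/3*h_P + 1/9*h_Q + 5/9*h_R

Substituting h_Q = 0 and rearranging gives the linear system (I - Q) h = 1:
  [8/9, -1/3] . (h_P, h_R) = 1
  [-1/3, 4/9] . (h_P, h_R) = 1

Solving yields:
  h_P = 63/23
  h_R = 99/23

Starting state is R, so the expected hitting time is h_R = 99/23.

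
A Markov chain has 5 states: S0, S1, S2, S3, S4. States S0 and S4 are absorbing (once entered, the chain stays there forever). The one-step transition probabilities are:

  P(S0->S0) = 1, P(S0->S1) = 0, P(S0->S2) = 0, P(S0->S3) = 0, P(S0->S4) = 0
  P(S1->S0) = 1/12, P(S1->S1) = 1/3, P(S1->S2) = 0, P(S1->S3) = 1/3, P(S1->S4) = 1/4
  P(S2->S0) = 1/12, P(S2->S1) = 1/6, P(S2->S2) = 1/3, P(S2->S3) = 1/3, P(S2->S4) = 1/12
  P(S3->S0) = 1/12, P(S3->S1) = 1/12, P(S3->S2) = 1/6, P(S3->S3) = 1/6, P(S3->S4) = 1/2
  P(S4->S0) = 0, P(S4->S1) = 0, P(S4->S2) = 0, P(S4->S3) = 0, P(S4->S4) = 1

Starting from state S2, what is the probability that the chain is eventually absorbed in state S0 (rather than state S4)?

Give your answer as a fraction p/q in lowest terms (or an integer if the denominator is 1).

Let a_i = P(absorbed in S0 | start in state i).
Boundary conditions: a_S0 = 1, a_S4 = 0.
For each transient state i, a_i = sum_j P(i->j) * a_j:
  a_S1 = 1/12*a_S0 + 1/3*a_S1 + 0*a_S2 + 1/3*a_S3 + 1/4*a_S4
  a_S2 = 1/12*a_S0 + 1/6*a_S1 + 1/3*a_S2 + 1/3*a_S3 + 1/12*a_S4
  a_S3 = 1/12*a_S0 + 1/12*a_S1 + 1/6*a_S2 + 1/6*a_S3 + 1/2*a_S4

Substituting a_S0 = 1 and a_S4 = 0, rearrange to (I - Q) a = r where r[i] = P(i -> S0):
  [2/3, 0, -1/3] . (a_S1, a_S2, a_S3) = 1/12
  [-1/6, 2/3, -1/3] . (a_S1, a_S2, a_S3) = 1/12
  [-1/12, -1/6, 5/6] . (a_S1, a_S2, a_S3) = 1/12

Solving yields:
  a_S1 = 7/33
  a_S2 = 35/132
  a_S3 = 23/132

Starting state is S2, so the absorption probability is a_S2 = 35/132.

Answer: 35/132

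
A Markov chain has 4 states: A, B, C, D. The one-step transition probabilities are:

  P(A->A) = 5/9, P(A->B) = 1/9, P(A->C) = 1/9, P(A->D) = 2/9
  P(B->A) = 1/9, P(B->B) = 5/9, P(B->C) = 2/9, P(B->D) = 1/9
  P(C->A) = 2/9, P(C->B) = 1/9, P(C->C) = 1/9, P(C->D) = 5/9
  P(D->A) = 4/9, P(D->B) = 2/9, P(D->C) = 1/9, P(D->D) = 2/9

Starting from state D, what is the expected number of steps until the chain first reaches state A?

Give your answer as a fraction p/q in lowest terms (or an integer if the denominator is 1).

Let h_i = expected steps to first reach A from state i.
Boundary: h_A = 0.
First-step equations for the other states:
  h_B = 1 + 1/9*h_A + 5/9*h_B + 2/9*h_C + 1/9*h_D
  h_C = 1 + 2/9*h_A + 1/9*h_B + 1/9*h_C + 5/9*h_D
  h_D = 1 + 4/9*h_A + 2/9*h_B + 1/9*h_C + 2/9*h_D

Substituting h_A = 0 and rearranging gives the linear system (I - Q) h = 1:
  [4/9, -2/9, -1/9] . (h_B, h_C, h_D) = 1
  [-1/9, 8/9, -5/9] . (h_B, h_C, h_D) = 1
  [-2/9, -1/9, 7/9] . (h_B, h_C, h_D) = 1

Solving yields:
  h_B = 84/17
  h_C = 64/17
  h_D = 55/17

Starting state is D, so the expected hitting time is h_D = 55/17.

Answer: 55/17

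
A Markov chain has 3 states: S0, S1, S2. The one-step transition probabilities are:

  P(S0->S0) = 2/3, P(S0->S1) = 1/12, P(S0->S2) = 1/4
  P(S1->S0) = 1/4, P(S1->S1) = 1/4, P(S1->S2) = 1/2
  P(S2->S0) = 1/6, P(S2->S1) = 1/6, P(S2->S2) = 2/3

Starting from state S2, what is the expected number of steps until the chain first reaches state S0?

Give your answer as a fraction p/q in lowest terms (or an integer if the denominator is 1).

Answer: 11/2

Derivation:
Let h_i = expected steps to first reach S0 from state i.
Boundary: h_S0 = 0.
First-step equations for the other states:
  h_S1 = 1 + 1/4*h_S0 + 1/4*h_S1 + 1/2*h_S2
  h_S2 = 1 + 1/6*h_S0 + 1/6*h_S1 + 2/3*h_S2

Substituting h_S0 = 0 and rearranging gives the linear system (I - Q) h = 1:
  [3/4, -1/2] . (h_S1, h_S2) = 1
  [-1/6, 1/3] . (h_S1, h_S2) = 1

Solving yields:
  h_S1 = 5
  h_S2 = 11/2

Starting state is S2, so the expected hitting time is h_S2 = 11/2.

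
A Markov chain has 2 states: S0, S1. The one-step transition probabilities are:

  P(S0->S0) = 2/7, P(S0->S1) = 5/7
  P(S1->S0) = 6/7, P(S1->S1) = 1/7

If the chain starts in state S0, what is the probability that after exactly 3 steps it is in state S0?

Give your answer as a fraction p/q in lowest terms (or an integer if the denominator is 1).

Answer: 158/343

Derivation:
Computing P^3 by repeated multiplication:
P^1 =
  S0: [2/7, 5/7]
  S1: [6/7, 1/7]
P^2 =
  S0: [34/49, 15/49]
  S1: [18/49, 31/49]
P^3 =
  S0: [158/343, 185/343]
  S1: [222/343, 121/343]

(P^3)[S0 -> S0] = 158/343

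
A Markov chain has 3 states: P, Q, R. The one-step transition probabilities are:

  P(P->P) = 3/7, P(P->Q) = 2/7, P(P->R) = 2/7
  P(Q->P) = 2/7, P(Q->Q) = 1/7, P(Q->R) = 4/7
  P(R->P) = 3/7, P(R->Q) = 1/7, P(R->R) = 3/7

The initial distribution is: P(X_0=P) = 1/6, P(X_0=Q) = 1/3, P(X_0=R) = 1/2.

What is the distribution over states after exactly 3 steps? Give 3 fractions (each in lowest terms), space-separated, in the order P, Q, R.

Answer: 412/1029 59/294 821/2058

Derivation:
Propagating the distribution step by step (d_{t+1} = d_t * P):
d_0 = (P=1/6, Q=1/3, R=1/2)
  d_1[P] = 1/6*3/7 + 1/3*2/7 + 1/2*3/7 = 8/21
  d_1[Q] = 1/6*2/7 + 1/3*1/7 + 1/2*1/7 = 1/6
  d_1[R] = 1/6*2/7 + 1/3*4/7 + 1/2*3/7 = 19/42
d_1 = (P=8/21, Q=1/6, R=19/42)
  d_2[P] = 8/21*3/7 + 1/6*2/7 + 19/42*3/7 = 17/42
  d_2[Q] = 8/21*2/7 + 1/6*1/7 + 19/42*1/7 = 29/147
  d_2[R] = 8/21*2/7 + 1/6*4/7 + 19/42*3/7 = 39/98
d_2 = (P=17/42, Q=29/147, R=39/98)
  d_3[P] = 17/42*3/7 + 29/147*2/7 + 39/98*3/7 = 412/1029
  d_3[Q] = 17/42*2/7 + 29/147*1/7 + 39/98*1/7 = 59/294
  d_3[R] = 17/42*2/7 + 29/147*4/7 + 39/98*3/7 = 821/2058
d_3 = (P=412/1029, Q=59/294, R=821/2058)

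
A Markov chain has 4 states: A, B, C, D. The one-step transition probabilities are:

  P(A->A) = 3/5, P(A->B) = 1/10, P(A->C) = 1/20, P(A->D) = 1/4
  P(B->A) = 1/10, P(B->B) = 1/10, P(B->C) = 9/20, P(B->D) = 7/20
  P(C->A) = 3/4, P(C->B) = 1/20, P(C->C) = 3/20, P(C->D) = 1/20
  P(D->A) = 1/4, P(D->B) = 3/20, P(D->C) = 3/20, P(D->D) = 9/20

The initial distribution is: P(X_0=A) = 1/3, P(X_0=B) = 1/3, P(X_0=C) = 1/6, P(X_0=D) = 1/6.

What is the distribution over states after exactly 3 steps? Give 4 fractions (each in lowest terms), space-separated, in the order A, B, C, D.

Answer: 1421/3000 8/75 199/1500 287/1000

Derivation:
Propagating the distribution step by step (d_{t+1} = d_t * P):
d_0 = (A=1/3, B=1/3, C=1/6, D=1/6)
  d_1[A] = 1/3*3/5 + 1/3*1/10 + 1/6*3/4 + 1/6*1/4 = 2/5
  d_1[B] = 1/3*1/10 + 1/3*1/10 + 1/6*1/20 + 1/6*3/20 = 1/10
  d_1[C] = 1/3*1/20 + 1/3*9/20 + 1/6*3/20 + 1/6*3/20 = 13/60
  d_1[D] = 1/3*1/4 + 1/3*7/20 + 1/6*1/20 + 1/6*9/20 = 17/60
d_1 = (A=2/5, B=1/10, C=13/60, D=17/60)
  d_2[A] = 2/5*3/5 + 1/10*1/10 + 13/60*3/4 + 17/60*1/4 = 29/60
  d_2[B] = 2/5*1/10 + 1/10*1/10 + 13/60*1/20 + 17/60*3/20 = 31/300
  d_2[C] = 2/5*1/20 + 1/10*9/20 + 13/60*3/20 + 17/60*3/20 = 7/50
  d_2[D] = 2/5*1/4 + 1/10*7/20 + 13/60*1/20 + 17/60*9/20 = 41/150
d_2 = (A=29/60, B=31/300, C=7/50, D=41/150)
  d_3[A] = 29/60*3/5 + 31/300*1/10 + 7/50*3/4 + 41/150*1/4 = 1421/3000
  d_3[B] = 29/60*1/10 + 31/300*1/10 + 7/50*1/20 + 41/150*3/20 = 8/75
  d_3[C] = 29/60*1/20 + 31/300*9/20 + 7/50*3/20 + 41/150*3/20 = 199/1500
  d_3[D] = 29/60*1/4 + 31/300*7/20 + 7/50*1/20 + 41/150*9/20 = 287/1000
d_3 = (A=1421/3000, B=8/75, C=199/1500, D=287/1000)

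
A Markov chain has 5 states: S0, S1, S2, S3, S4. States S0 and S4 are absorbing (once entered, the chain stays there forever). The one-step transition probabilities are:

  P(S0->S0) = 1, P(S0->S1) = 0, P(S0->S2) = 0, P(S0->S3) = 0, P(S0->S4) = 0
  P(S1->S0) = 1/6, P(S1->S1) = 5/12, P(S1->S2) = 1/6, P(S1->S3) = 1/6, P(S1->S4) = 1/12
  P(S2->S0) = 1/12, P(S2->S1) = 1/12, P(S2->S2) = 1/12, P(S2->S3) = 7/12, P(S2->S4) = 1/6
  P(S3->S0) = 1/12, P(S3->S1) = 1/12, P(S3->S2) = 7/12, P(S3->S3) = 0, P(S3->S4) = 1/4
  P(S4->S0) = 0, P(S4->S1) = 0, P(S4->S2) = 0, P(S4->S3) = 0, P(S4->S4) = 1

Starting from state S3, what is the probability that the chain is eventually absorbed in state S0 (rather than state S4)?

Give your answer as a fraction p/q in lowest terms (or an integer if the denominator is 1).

Let a_i = P(absorbed in S0 | start in state i).
Boundary conditions: a_S0 = 1, a_S4 = 0.
For each transient state i, a_i = sum_j P(i->j) * a_j:
  a_S1 = 1/6*a_S0 + 5/12*a_S1 + 1/6*a_S2 + 1/6*a_S3 + 1/12*a_S4
  a_S2 = 1/12*a_S0 + 1/12*a_S1 + 1/12*a_S2 + 7/12*a_S3 + 1/6*a_S4
  a_S3 = 1/12*a_S0 + 1/12*a_S1 + 7/12*a_S2 + 0*a_S3 + 1/4*a_S4

Substituting a_S0 = 1 and a_S4 = 0, rearrange to (I - Q) a = r where r[i] = P(i -> S0):
  [7/12, -1/6, -1/6] . (a_S1, a_S2, a_S3) = 1/6
  [-1/12, 11/12, -7/12] . (a_S1, a_S2, a_S3) = 1/12
  [-1/12, -7/12, 1] . (a_S1, a_S2, a_S3) = 1/12

Solving yields:
  a_S1 = 80/169
  a_S2 = 57/169
  a_S3 = 54/169

Starting state is S3, so the absorption probability is a_S3 = 54/169.

Answer: 54/169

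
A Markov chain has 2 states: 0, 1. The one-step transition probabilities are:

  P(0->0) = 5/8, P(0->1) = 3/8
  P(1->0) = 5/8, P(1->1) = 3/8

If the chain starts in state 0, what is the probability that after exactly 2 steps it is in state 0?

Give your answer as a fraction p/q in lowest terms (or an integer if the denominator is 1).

Answer: 5/8

Derivation:
Computing P^2 by repeated multiplication:
P^1 =
  0: [5/8, 3/8]
  1: [5/8, 3/8]
P^2 =
  0: [5/8, 3/8]
  1: [5/8, 3/8]

(P^2)[0 -> 0] = 5/8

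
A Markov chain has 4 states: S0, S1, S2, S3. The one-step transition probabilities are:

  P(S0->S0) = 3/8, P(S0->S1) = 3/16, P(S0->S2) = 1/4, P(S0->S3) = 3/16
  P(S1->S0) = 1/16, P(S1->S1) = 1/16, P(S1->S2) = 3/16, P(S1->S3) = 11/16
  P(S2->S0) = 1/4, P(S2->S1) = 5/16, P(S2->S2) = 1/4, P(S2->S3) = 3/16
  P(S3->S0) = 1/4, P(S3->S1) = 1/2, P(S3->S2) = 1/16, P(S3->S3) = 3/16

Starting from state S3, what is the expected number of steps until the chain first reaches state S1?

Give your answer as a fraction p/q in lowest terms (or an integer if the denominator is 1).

Answer: 112/43

Derivation:
Let h_i = expected steps to first reach S1 from state i.
Boundary: h_S1 = 0.
First-step equations for the other states:
  h_S0 = 1 + 3/8*h_S0 + 3/16*h_S1 + 1/4*h_S2 + 3/16*h_S3
  h_S2 = 1 + 1/4*h_S0 + 5/16*h_S1 + 1/4*h_S2 + 3/16*h_S3
  h_S3 = 1 + 1/4*h_S0 + 1/2*h_S1 + 1/16*h_S2 + 3/16*h_S3

Substituting h_S1 = 0 and rearranging gives the linear system (I - Q) h = 1:
  [5/8, -1/4, -3/16] . (h_S0, h_S2, h_S3) = 1
  [-1/4, 3/4, -3/16] . (h_S0, h_S2, h_S3) = 1
  [-1/4, -1/16, 13/16] . (h_S0, h_S2, h_S3) = 1

Solving yields:
  h_S0 = 2048/559
  h_S2 = 1792/559
  h_S3 = 112/43

Starting state is S3, so the expected hitting time is h_S3 = 112/43.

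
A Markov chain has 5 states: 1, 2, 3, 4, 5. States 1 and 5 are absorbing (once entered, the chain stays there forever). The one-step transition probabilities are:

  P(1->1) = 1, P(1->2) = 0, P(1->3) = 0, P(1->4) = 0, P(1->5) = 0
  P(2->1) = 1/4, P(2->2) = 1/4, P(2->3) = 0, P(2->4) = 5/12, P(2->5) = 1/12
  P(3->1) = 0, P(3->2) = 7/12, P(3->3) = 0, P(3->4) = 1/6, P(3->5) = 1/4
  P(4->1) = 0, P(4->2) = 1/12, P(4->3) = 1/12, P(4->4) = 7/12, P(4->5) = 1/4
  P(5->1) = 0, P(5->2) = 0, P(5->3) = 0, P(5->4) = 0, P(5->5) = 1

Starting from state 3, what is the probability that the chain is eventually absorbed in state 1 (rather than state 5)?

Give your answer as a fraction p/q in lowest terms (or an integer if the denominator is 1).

Answer: 111/427

Derivation:
Let a_i = P(absorbed in 1 | start in state i).
Boundary conditions: a_1 = 1, a_5 = 0.
For each transient state i, a_i = sum_j P(i->j) * a_j:
  a_2 = 1/4*a_1 + 1/4*a_2 + 0*a_3 + 5/12*a_4 + 1/12*a_5
  a_3 = 0*a_1 + 7/12*a_2 + 0*a_3 + 1/6*a_4 + 1/4*a_5
  a_4 = 0*a_1 + 1/12*a_2 + 1/12*a_3 + 7/12*a_4 + 1/4*a_5

Substituting a_1 = 1 and a_5 = 0, rearrange to (I - Q) a = r where r[i] = P(i -> 1):
  [3/4, 0, -5/12] . (a_2, a_3, a_4) = 1/4
  [-7/12, 1, -1/6] . (a_2, a_3, a_4) = 0
  [-1/12, -1/12, 5/12] . (a_2, a_3, a_4) = 0

Solving yields:
  a_2 = 174/427
  a_3 = 111/427
  a_4 = 57/427

Starting state is 3, so the absorption probability is a_3 = 111/427.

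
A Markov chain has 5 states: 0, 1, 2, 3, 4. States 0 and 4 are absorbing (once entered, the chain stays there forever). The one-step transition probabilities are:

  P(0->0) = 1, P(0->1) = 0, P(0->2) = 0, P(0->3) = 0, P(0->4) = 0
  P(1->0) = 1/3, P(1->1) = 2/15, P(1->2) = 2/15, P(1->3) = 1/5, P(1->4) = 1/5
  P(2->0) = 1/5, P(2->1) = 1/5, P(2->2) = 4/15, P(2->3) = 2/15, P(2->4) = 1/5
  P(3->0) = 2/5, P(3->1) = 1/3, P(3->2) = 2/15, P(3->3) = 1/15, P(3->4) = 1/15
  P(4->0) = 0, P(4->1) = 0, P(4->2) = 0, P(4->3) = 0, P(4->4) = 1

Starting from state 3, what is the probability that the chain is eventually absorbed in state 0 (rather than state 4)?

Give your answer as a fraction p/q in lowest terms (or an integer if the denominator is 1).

Let a_i = P(absorbed in 0 | start in state i).
Boundary conditions: a_0 = 1, a_4 = 0.
For each transient state i, a_i = sum_j P(i->j) * a_j:
  a_1 = 1/3*a_0 + 2/15*a_1 + 2/15*a_2 + 1/5*a_3 + 1/5*a_4
  a_2 = 1/5*a_0 + 1/5*a_1 + 4/15*a_2 + 2/15*a_3 + 1/5*a_4
  a_3 = 2/5*a_0 + 1/3*a_1 + 2/15*a_2 + 1/15*a_3 + 1/15*a_4

Substituting a_0 = 1 and a_4 = 0, rearrange to (I - Q) a = r where r[i] = P(i -> 0):
  [13/15, -2/15, -1/5] . (a_1, a_2, a_3) = 1/3
  [-1/5, 11/15, -2/15] . (a_1, a_2, a_3) = 1/5
  [-1/3, -2/15, 14/15] . (a_1, a_2, a_3) = 2/5

Solving yields:
  a_1 = 1074/1663
  a_2 = 971/1663
  a_3 = 1235/1663

Starting state is 3, so the absorption probability is a_3 = 1235/1663.

Answer: 1235/1663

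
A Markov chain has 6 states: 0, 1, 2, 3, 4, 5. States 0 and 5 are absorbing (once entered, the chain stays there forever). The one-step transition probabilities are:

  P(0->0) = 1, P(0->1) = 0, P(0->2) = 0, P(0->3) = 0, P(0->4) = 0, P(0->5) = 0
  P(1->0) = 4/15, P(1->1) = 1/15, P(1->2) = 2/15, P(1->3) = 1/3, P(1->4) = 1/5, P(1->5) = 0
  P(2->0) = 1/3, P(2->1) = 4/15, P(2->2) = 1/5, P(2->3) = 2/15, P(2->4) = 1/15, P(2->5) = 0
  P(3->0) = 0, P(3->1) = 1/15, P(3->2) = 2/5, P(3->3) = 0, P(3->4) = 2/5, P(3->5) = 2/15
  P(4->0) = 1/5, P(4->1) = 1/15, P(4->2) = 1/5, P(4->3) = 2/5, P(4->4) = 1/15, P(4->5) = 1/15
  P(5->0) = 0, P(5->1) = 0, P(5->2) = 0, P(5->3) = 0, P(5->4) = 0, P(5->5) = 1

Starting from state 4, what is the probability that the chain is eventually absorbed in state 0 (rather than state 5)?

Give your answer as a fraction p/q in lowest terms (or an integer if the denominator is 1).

Let a_i = P(absorbed in 0 | start in state i).
Boundary conditions: a_0 = 1, a_5 = 0.
For each transient state i, a_i = sum_j P(i->j) * a_j:
  a_1 = 4/15*a_0 + 1/15*a_1 + 2/15*a_2 + 1/3*a_3 + 1/5*a_4 + 0*a_5
  a_2 = 1/3*a_0 + 4/15*a_1 + 1/5*a_2 + 2/15*a_3 + 1/15*a_4 + 0*a_5
  a_3 = 0*a_0 + 1/15*a_1 + 2/5*a_2 + 0*a_3 + 2/5*a_4 + 2/15*a_5
  a_4 = 1/5*a_0 + 1/15*a_1 + 1/5*a_2 + 2/5*a_3 + 1/15*a_4 + 1/15*a_5

Substituting a_0 = 1 and a_5 = 0, rearrange to (I - Q) a = r where r[i] = P(i -> 0):
  [14/15, -2/15, -1/3, -1/5] . (a_1, a_2, a_3, a_4) = 4/15
  [-4/15, 4/5, -2/15, -1/15] . (a_1, a_2, a_3, a_4) = 1/3
  [-1/15, -2/5, 1, -2/5] . (a_1, a_2, a_3, a_4) = 0
  [-1/15, -1/5, -2/5, 14/15] . (a_1, a_2, a_3, a_4) = 1/5

Solving yields:
  a_1 = 15561/18763
  a_2 = 16430/18763
  a_3 = 13361/18763
  a_4 = 14379/18763

Starting state is 4, so the absorption probability is a_4 = 14379/18763.

Answer: 14379/18763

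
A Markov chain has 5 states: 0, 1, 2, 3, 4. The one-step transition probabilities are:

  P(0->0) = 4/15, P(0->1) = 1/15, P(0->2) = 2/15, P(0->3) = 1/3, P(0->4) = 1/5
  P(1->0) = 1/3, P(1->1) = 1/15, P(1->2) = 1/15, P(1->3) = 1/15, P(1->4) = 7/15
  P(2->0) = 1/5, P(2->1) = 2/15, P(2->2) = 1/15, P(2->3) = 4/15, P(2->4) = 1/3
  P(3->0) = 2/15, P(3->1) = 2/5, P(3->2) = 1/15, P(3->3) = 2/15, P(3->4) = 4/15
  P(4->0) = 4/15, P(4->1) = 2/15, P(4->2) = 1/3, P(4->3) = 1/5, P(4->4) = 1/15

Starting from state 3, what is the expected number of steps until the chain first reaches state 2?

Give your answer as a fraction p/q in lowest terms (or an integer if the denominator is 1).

Answer: 6455/947

Derivation:
Let h_i = expected steps to first reach 2 from state i.
Boundary: h_2 = 0.
First-step equations for the other states:
  h_0 = 1 + 4/15*h_0 + 1/15*h_1 + 2/15*h_2 + 1/3*h_3 + 1/5*h_4
  h_1 = 1 + 1/3*h_0 + 1/15*h_1 + 1/15*h_2 + 1/15*h_3 + 7/15*h_4
  h_3 = 1 + 2/15*h_0 + 2/5*h_1 + 1/15*h_2 + 2/15*h_3 + 4/15*h_4
  h_4 = 1 + 4/15*h_0 + 2/15*h_1 + 1/3*h_2 + 1/5*h_3 + 1/15*h_4

Substituting h_2 = 0 and rearranging gives the linear system (I - Q) h = 1:
  [11/15, -1/15, -1/3, -1/5] . (h_0, h_1, h_3, h_4) = 1
  [-1/3, 14/15, -1/15, -7/15] . (h_0, h_1, h_3, h_4) = 1
  [-2/15, -2/5, 13/15, -4/15] . (h_0, h_1, h_3, h_4) = 1
  [-4/15, -2/15, -1/5, 14/15] . (h_0, h_1, h_3, h_4) = 1

Solving yields:
  h_0 = 6165/947
  h_1 = 6200/947
  h_3 = 6455/947
  h_4 = 5045/947

Starting state is 3, so the expected hitting time is h_3 = 6455/947.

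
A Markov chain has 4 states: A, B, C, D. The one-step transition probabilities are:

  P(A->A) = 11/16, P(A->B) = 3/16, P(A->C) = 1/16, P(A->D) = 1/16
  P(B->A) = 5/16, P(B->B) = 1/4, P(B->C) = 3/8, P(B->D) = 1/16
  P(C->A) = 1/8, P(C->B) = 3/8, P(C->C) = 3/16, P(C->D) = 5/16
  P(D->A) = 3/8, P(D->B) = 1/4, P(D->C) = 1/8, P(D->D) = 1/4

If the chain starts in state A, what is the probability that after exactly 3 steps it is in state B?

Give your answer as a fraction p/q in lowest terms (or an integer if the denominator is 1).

Computing P^3 by repeated multiplication:
P^1 =
  A: [11/16, 3/16, 1/16, 1/16]
  B: [5/16, 1/4, 3/8, 1/16]
  C: [1/8, 3/8, 3/16, 5/16]
  D: [3/8, 1/4, 1/8, 1/4]
P^2 =
  A: [9/16, 55/256, 17/128, 23/256]
  B: [93/256, 71/256, 49/256, 43/256]
  C: [11/32, 17/64, 57/256, 43/256]
  D: [57/128, 31/128, 11/64, 9/64]
P^3 =
  A: [2065/4096, 237/1024, 311/2048, 461/4096]
  B: [867/2048, 1029/4096, 47/256, 581/4096]
  C: [105/256, 525/2048, 753/4096, 613/4096]
  D: [467/1024, 499/2048, 345/2048, 135/1024]

(P^3)[A -> B] = 237/1024

Answer: 237/1024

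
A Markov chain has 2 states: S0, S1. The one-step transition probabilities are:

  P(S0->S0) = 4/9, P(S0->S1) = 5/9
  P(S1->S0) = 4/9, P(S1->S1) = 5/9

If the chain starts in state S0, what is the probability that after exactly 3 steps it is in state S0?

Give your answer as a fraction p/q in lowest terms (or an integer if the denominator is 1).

Answer: 4/9

Derivation:
Computing P^3 by repeated multiplication:
P^1 =
  S0: [4/9, 5/9]
  S1: [4/9, 5/9]
P^2 =
  S0: [4/9, 5/9]
  S1: [4/9, 5/9]
P^3 =
  S0: [4/9, 5/9]
  S1: [4/9, 5/9]

(P^3)[S0 -> S0] = 4/9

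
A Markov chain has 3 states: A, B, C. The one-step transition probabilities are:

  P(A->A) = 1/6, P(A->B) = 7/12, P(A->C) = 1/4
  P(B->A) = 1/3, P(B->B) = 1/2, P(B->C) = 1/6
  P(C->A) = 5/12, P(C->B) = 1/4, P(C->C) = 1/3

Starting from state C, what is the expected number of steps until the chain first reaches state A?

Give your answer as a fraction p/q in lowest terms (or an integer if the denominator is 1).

Let h_i = expected steps to first reach A from state i.
Boundary: h_A = 0.
First-step equations for the other states:
  h_B = 1 + 1/3*h_A + 1/2*h_B + 1/6*h_C
  h_C = 1 + 5/12*h_A + 1/4*h_B + 1/3*h_C

Substituting h_A = 0 and rearranging gives the linear system (I - Q) h = 1:
  [1/2, -1/6] . (h_B, h_C) = 1
  [-1/4, 2/3] . (h_B, h_C) = 1

Solving yields:
  h_B = 20/7
  h_C = 18/7

Starting state is C, so the expected hitting time is h_C = 18/7.

Answer: 18/7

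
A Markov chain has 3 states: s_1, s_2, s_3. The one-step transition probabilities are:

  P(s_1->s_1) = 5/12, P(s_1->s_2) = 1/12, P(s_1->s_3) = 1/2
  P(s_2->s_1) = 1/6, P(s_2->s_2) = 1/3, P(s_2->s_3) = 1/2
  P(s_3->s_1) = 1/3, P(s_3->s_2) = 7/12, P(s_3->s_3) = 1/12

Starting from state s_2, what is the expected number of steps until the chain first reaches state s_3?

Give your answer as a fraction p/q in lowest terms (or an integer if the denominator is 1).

Answer: 2

Derivation:
Let h_i = expected steps to first reach s_3 from state i.
Boundary: h_s_3 = 0.
First-step equations for the other states:
  h_s_1 = 1 + 5/12*h_s_1 + 1/12*h_s_2 + 1/2*h_s_3
  h_s_2 = 1 + 1/6*h_s_1 + 1/3*h_s_2 + 1/2*h_s_3

Substituting h_s_3 = 0 and rearranging gives the linear system (I - Q) h = 1:
  [7/12, -1/12] . (h_s_1, h_s_2) = 1
  [-1/6, 2/3] . (h_s_1, h_s_2) = 1

Solving yields:
  h_s_1 = 2
  h_s_2 = 2

Starting state is s_2, so the expected hitting time is h_s_2 = 2.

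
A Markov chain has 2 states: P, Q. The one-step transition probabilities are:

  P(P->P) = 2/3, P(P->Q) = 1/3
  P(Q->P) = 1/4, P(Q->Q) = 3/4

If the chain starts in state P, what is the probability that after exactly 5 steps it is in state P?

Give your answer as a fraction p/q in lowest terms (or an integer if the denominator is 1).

Computing P^5 by repeated multiplication:
P^1 =
  P: [2/3, 1/3]
  Q: [1/4, 3/4]
P^2 =
  P: [19/36, 17/36]
  Q: [17/48, 31/48]
P^3 =
  P: [203/432, 229/432]
  Q: [229/576, 347/576]
P^4 =
  P: [2311/5184, 2873/5184]
  Q: [2873/6912, 4039/6912]
P^5 =
  P: [27107/62208, 35101/62208]
  Q: [35101/82944, 47843/82944]

(P^5)[P -> P] = 27107/62208

Answer: 27107/62208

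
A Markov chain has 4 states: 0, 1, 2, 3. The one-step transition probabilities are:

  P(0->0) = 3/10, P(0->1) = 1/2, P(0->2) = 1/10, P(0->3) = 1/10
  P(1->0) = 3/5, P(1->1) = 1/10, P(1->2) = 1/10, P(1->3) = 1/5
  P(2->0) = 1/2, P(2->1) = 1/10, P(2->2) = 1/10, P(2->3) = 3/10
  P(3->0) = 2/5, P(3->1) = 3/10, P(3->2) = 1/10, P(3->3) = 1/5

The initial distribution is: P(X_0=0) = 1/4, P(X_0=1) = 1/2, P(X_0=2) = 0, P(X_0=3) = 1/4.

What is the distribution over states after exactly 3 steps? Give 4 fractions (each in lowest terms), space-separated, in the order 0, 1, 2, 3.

Propagating the distribution step by step (d_{t+1} = d_t * P):
d_0 = (0=1/4, 1=1/2, 2=0, 3=1/4)
  d_1[0] = 1/4*3/10 + 1/2*3/5 + 0*1/2 + 1/4*2/5 = 19/40
  d_1[1] = 1/4*1/2 + 1/2*1/10 + 0*1/10 + 1/4*3/10 = 1/4
  d_1[2] = 1/4*1/10 + 1/2*1/10 + 0*1/10 + 1/4*1/10 = 1/10
  d_1[3] = 1/4*1/10 + 1/2*1/5 + 0*3/10 + 1/4*1/5 = 7/40
d_1 = (0=19/40, 1=1/4, 2=1/10, 3=7/40)
  d_2[0] = 19/40*3/10 + 1/4*3/5 + 1/10*1/2 + 7/40*2/5 = 33/80
  d_2[1] = 19/40*1/2 + 1/4*1/10 + 1/10*1/10 + 7/40*3/10 = 13/40
  d_2[2] = 19/40*1/10 + 1/4*1/10 + 1/10*1/10 + 7/40*1/10 = 1/10
  d_2[3] = 19/40*1/10 + 1/4*1/5 + 1/10*3/10 + 7/40*1/5 = 13/80
d_2 = (0=33/80, 1=13/40, 2=1/10, 3=13/80)
  d_3[0] = 33/80*3/10 + 13/40*3/5 + 1/10*1/2 + 13/80*2/5 = 347/800
  d_3[1] = 33/80*1/2 + 13/40*1/10 + 1/10*1/10 + 13/80*3/10 = 119/400
  d_3[2] = 33/80*1/10 + 13/40*1/10 + 1/10*1/10 + 13/80*1/10 = 1/10
  d_3[3] = 33/80*1/10 + 13/40*1/5 + 1/10*3/10 + 13/80*1/5 = 27/160
d_3 = (0=347/800, 1=119/400, 2=1/10, 3=27/160)

Answer: 347/800 119/400 1/10 27/160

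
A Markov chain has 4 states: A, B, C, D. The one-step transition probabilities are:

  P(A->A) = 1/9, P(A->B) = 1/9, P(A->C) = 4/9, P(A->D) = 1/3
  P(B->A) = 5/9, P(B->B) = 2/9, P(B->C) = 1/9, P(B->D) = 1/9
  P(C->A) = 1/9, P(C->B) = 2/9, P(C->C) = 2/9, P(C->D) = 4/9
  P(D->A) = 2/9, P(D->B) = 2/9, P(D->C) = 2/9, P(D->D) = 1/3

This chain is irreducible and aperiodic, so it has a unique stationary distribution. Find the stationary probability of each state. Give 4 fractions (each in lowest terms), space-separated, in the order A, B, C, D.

The stationary distribution satisfies pi = pi * P, i.e.:
  pi_A = 1/9*pi_A + 5/9*pi_B + 1/9*pi_C + 2/9*pi_D
  pi_B = 1/9*pi_A + 2/9*pi_B + 2/9*pi_C + 2/9*pi_D
  pi_C = 4/9*pi_A + 1/9*pi_B + 2/9*pi_C + 2/9*pi_D
  pi_D = 1/3*pi_A + 1/9*pi_B + 4/9*pi_C + 1/3*pi_D
with normalization: pi_A + pi_B + pi_C + pi_D = 1.

Using the first 3 balance equations plus normalization, the linear system A*pi = b is:
  [-8/9, 5/9, 1/9, 2/9] . pi = 0
  [1/9, -7/9, 2/9, 2/9] . pi = 0
  [4/9, 1/9, -7/9, 2/9] . pi = 0
  [1, 1, 1, 1] . pi = 1

Solving yields:
  pi_A = 25/107
  pi_B = 21/107
  pi_C = 27/107
  pi_D = 34/107

Verification (pi * P):
  25/107*1/9 + 21/107*5/9 + 27/107*1/9 + 34/107*2/9 = 25/107 = pi_A  (ok)
  25/107*1/9 + 21/107*2/9 + 27/107*2/9 + 34/107*2/9 = 21/107 = pi_B  (ok)
  25/107*4/9 + 21/107*1/9 + 27/107*2/9 + 34/107*2/9 = 27/107 = pi_C  (ok)
  25/107*1/3 + 21/107*1/9 + 27/107*4/9 + 34/107*1/3 = 34/107 = pi_D  (ok)

Answer: 25/107 21/107 27/107 34/107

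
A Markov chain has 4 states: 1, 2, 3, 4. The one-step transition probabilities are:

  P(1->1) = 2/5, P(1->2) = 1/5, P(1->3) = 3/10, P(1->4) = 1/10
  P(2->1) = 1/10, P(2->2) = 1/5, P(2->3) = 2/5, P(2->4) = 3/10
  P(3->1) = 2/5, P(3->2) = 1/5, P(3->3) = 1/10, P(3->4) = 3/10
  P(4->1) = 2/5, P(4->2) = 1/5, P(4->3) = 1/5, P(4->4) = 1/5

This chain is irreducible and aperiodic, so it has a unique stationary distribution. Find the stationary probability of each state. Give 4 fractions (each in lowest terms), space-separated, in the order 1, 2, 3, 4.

The stationary distribution satisfies pi = pi * P, i.e.:
  pi_1 = 2/5*pi_1 + 1/10*pi_2 + 2/5*pi_3 + 2/5*pi_4
  pi_2 = 1/5*pi_1 + 1/5*pi_2 + 1/5*pi_3 + 1/5*pi_4
  pi_3 = 3/10*pi_1 + 2/5*pi_2 + 1/10*pi_3 + 1/5*pi_4
  pi_4 = 1/10*pi_1 + 3/10*pi_2 + 3/10*pi_3 + 1/5*pi_4
with normalization: pi_1 + pi_2 + pi_3 + pi_4 = 1.

Using the first 3 balance equations plus normalization, the linear system A*pi = b is:
  [-3/5, 1/10, 2/5, 2/5] . pi = 0
  [1/5, -4/5, 1/5, 1/5] . pi = 0
  [3/10, 2/5, -9/10, 1/5] . pi = 0
  [1, 1, 1, 1] . pi = 1

Solving yields:
  pi_1 = 17/50
  pi_2 = 1/5
  pi_3 = 137/550
  pi_4 = 58/275

Verification (pi * P):
  17/50*2/5 + 1/5*1/10 + 137/550*2/5 + 58/275*2/5 = 17/50 = pi_1  (ok)
  17/50*1/5 + 1/5*1/5 + 137/550*1/5 + 58/275*1/5 = 1/5 = pi_2  (ok)
  17/50*3/10 + 1/5*2/5 + 137/550*1/10 + 58/275*1/5 = 137/550 = pi_3  (ok)
  17/50*1/10 + 1/5*3/10 + 137/550*3/10 + 58/275*1/5 = 58/275 = pi_4  (ok)

Answer: 17/50 1/5 137/550 58/275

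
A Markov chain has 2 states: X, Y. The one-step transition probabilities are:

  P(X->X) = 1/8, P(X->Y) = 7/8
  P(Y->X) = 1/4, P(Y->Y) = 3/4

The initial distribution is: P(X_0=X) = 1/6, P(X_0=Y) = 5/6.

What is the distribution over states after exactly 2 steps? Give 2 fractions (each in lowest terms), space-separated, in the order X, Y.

Propagating the distribution step by step (d_{t+1} = d_t * P):
d_0 = (X=1/6, Y=5/6)
  d_1[X] = 1/6*1/8 + 5/6*1/4 = 11/48
  d_1[Y] = 1/6*7/8 + 5/6*3/4 = 37/48
d_1 = (X=11/48, Y=37/48)
  d_2[X] = 11/48*1/8 + 37/48*1/4 = 85/384
  d_2[Y] = 11/48*7/8 + 37/48*3/4 = 299/384
d_2 = (X=85/384, Y=299/384)

Answer: 85/384 299/384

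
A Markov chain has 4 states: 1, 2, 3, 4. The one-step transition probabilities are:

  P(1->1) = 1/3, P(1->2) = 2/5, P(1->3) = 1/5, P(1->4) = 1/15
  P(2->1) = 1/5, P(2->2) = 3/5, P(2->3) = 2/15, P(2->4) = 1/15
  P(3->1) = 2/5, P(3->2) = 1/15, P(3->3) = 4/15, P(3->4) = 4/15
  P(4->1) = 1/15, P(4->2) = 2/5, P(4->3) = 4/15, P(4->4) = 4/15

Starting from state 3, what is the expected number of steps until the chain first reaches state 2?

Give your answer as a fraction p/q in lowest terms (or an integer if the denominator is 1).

Answer: 675/161

Derivation:
Let h_i = expected steps to first reach 2 from state i.
Boundary: h_2 = 0.
First-step equations for the other states:
  h_1 = 1 + 1/3*h_1 + 2/5*h_2 + 1/5*h_3 + 1/15*h_4
  h_3 = 1 + 2/5*h_1 + 1/15*h_2 + 4/15*h_3 + 4/15*h_4
  h_4 = 1 + 1/15*h_1 + 2/5*h_2 + 4/15*h_3 + 4/15*h_4

Substituting h_2 = 0 and rearranging gives the linear system (I - Q) h = 1:
  [2/3, -1/5, -1/15] . (h_1, h_3, h_4) = 1
  [-2/5, 11/15, -4/15] . (h_1, h_3, h_4) = 1
  [-1/15, -4/15, 11/15] . (h_1, h_3, h_4) = 1

Solving yields:
  h_1 = 495/161
  h_3 = 675/161
  h_4 = 510/161

Starting state is 3, so the expected hitting time is h_3 = 675/161.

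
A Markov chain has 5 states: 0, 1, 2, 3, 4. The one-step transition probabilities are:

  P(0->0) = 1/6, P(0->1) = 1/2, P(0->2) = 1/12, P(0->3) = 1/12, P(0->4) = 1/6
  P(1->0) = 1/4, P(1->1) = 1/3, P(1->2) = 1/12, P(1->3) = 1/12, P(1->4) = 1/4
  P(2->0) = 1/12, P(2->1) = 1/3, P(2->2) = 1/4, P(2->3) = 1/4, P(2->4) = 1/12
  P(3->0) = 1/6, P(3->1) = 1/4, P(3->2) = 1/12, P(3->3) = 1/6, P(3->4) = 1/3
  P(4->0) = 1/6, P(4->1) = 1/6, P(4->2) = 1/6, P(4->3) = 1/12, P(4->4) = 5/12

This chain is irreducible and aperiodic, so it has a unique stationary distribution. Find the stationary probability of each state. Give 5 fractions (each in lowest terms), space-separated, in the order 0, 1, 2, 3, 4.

Answer: 1312/7213 4465/14426 1829/14426 822/7213 1932/7213

Derivation:
The stationary distribution satisfies pi = pi * P, i.e.:
  pi_0 = 1/6*pi_0 + 1/4*pi_1 + 1/12*pi_2 + 1/6*pi_3 + 1/6*pi_4
  pi_1 = 1/2*pi_0 + 1/3*pi_1 + 1/3*pi_2 + 1/4*pi_3 + 1/6*pi_4
  pi_2 = 1/12*pi_0 + 1/12*pi_1 + 1/4*pi_2 + 1/12*pi_3 + 1/6*pi_4
  pi_3 = 1/12*pi_0 + 1/12*pi_1 + 1/4*pi_2 + 1/6*pi_3 + 1/12*pi_4
  pi_4 = 1/6*pi_0 + 1/4*pi_1 + 1/12*pi_2 + 1/3*pi_3 + 5/12*pi_4
with normalization: pi_0 + pi_1 + pi_2 + pi_3 + pi_4 = 1.

Using the first 4 balance equations plus normalization, the linear system A*pi = b is:
  [-5/6, 1/4, 1/12, 1/6, 1/6] . pi = 0
  [1/2, -2/3, 1/3, 1/4, 1/6] . pi = 0
  [1/12, 1/12, -3/4, 1/12, 1/6] . pi = 0
  [1/12, 1/12, 1/4, -5/6, 1/12] . pi = 0
  [1, 1, 1, 1, 1] . pi = 1

Solving yields:
  pi_0 = 1312/7213
  pi_1 = 4465/14426
  pi_2 = 1829/14426
  pi_3 = 822/7213
  pi_4 = 1932/7213

Verification (pi * P):
  1312/7213*1/6 + 4465/14426*1/4 + 1829/14426*1/12 + 822/7213*1/6 + 1932/7213*1/6 = 1312/7213 = pi_0  (ok)
  1312/7213*1/2 + 4465/14426*1/3 + 1829/14426*1/3 + 822/7213*1/4 + 1932/7213*1/6 = 4465/14426 = pi_1  (ok)
  1312/7213*1/12 + 4465/14426*1/12 + 1829/14426*1/4 + 822/7213*1/12 + 1932/7213*1/6 = 1829/14426 = pi_2  (ok)
  1312/7213*1/12 + 4465/14426*1/12 + 1829/14426*1/4 + 822/7213*1/6 + 1932/7213*1/12 = 822/7213 = pi_3  (ok)
  1312/7213*1/6 + 4465/14426*1/4 + 1829/14426*1/12 + 822/7213*1/3 + 1932/7213*5/12 = 1932/7213 = pi_4  (ok)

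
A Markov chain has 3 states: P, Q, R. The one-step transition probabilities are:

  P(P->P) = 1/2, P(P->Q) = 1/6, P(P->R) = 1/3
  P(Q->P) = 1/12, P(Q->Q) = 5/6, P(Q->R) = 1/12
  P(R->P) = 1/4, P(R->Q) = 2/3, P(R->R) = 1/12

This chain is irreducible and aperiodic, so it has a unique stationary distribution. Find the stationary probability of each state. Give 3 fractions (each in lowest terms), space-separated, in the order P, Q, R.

The stationary distribution satisfies pi = pi * P, i.e.:
  pi_P = 1/2*pi_P + 1/12*pi_Q + 1/4*pi_R
  pi_Q = 1/6*pi_P + 5/6*pi_Q + 2/3*pi_R
  pi_R = 1/3*pi_P + 1/12*pi_Q + 1/12*pi_R
with normalization: pi_P + pi_Q + pi_R = 1.

Using the first 2 balance equations plus normalization, the linear system A*pi = b is:
  [-1/2, 1/12, 1/4] . pi = 0
  [1/6, -1/6, 2/3] . pi = 0
  [1, 1, 1] . pi = 1

Solving yields:
  pi_P = 7/39
  pi_Q = 9/13
  pi_R = 5/39

Verification (pi * P):
  7/39*1/2 + 9/13*1/12 + 5/39*1/4 = 7/39 = pi_P  (ok)
  7/39*1/6 + 9/13*5/6 + 5/39*2/3 = 9/13 = pi_Q  (ok)
  7/39*1/3 + 9/13*1/12 + 5/39*1/12 = 5/39 = pi_R  (ok)

Answer: 7/39 9/13 5/39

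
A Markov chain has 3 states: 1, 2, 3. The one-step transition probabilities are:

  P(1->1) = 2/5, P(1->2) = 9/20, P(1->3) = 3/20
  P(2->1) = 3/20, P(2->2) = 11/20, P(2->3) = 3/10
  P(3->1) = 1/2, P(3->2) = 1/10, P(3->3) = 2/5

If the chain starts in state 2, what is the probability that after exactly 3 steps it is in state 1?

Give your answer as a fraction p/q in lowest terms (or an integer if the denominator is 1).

Computing P^3 by repeated multiplication:
P^1 =
  1: [2/5, 9/20, 3/20]
  2: [3/20, 11/20, 3/10]
  3: [1/2, 1/10, 2/5]
P^2 =
  1: [121/400, 177/400, 51/200]
  2: [117/400, 2/5, 123/400]
  3: [83/200, 8/25, 53/200]
P^3 =
  1: [2519/8000, 81/200, 2241/8000]
  2: [1323/4000, 3059/8000, 459/1600]
  3: [693/2000, 1557/4000, 1057/4000]

(P^3)[2 -> 1] = 1323/4000

Answer: 1323/4000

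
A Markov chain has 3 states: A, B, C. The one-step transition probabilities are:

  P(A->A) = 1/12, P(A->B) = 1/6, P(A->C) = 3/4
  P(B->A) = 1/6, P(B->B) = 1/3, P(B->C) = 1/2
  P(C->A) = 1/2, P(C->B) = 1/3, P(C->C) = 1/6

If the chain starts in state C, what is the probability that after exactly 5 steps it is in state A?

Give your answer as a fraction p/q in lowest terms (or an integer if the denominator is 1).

Answer: 37439/124416

Derivation:
Computing P^5 by repeated multiplication:
P^1 =
  A: [1/12, 1/6, 3/4]
  B: [1/6, 1/3, 1/2]
  C: [1/2, 1/3, 1/6]
P^2 =
  A: [59/144, 23/72, 13/48]
  B: [23/72, 11/36, 3/8]
  C: [13/72, 1/4, 41/72]
P^3 =
  A: [385/1728, 229/864, 295/576]
  B: [229/864, 121/432, 131/288]
  C: [295/864, 131/432, 307/864]
P^4 =
  A: [6611/20736, 3071/10368, 887/2304]
  B: [3071/10368, 1499/5184, 1433/3456]
  C: [887/3456, 1433/5184, 4841/10368]
P^5 =
  A: [66793/248832, 34861/124416, 37439/82944]
  B: [34861/124416, 17665/62208, 6025/13824]
  C: [37439/124416, 6025/20736, 50827/124416]

(P^5)[C -> A] = 37439/124416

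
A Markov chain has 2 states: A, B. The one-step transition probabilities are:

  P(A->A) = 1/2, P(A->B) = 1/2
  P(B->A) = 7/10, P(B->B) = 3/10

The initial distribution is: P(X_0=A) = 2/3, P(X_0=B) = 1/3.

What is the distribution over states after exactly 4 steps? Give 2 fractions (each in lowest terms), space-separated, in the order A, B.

Answer: 1094/1875 781/1875

Derivation:
Propagating the distribution step by step (d_{t+1} = d_t * P):
d_0 = (A=2/3, B=1/3)
  d_1[A] = 2/3*1/2 + 1/3*7/10 = 17/30
  d_1[B] = 2/3*1/2 + 1/3*3/10 = 13/30
d_1 = (A=17/30, B=13/30)
  d_2[A] = 17/30*1/2 + 13/30*7/10 = 44/75
  d_2[B] = 17/30*1/2 + 13/30*3/10 = 31/75
d_2 = (A=44/75, B=31/75)
  d_3[A] = 44/75*1/2 + 31/75*7/10 = 437/750
  d_3[B] = 44/75*1/2 + 31/75*3/10 = 313/750
d_3 = (A=437/750, B=313/750)
  d_4[A] = 437/750*1/2 + 313/750*7/10 = 1094/1875
  d_4[B] = 437/750*1/2 + 313/750*3/10 = 781/1875
d_4 = (A=1094/1875, B=781/1875)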